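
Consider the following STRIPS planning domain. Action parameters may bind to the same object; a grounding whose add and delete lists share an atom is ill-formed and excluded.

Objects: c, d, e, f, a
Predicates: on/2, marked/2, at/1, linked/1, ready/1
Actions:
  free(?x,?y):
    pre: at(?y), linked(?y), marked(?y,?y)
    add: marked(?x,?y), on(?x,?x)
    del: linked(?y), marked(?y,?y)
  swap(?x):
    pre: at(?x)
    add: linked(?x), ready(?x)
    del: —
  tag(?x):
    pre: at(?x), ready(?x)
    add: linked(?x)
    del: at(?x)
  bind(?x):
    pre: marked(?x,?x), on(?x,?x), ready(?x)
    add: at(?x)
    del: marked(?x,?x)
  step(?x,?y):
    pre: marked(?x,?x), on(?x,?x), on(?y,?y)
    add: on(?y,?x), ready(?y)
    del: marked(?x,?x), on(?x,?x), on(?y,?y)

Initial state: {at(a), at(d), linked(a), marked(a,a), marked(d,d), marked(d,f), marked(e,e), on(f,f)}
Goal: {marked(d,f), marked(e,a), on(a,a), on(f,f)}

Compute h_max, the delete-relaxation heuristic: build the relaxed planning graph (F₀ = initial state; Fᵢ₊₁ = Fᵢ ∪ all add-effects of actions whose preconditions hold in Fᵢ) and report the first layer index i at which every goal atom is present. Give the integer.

F0 = init (8 atoms)
F1 = F0 ∪ {linked(d), marked(c,a), marked(d,a), marked(e,a), marked(f,a), on(c,c), on(d,d), on(e,e), ready(a), ready(d)}  (18 atoms)
F2 = F1 ∪ {marked(a,d), marked(c,d), marked(e,d), marked(f,d), on(a,a), on(c,d), on(c,e), on(d,e), on(e,d), on(f,d), on(f,e), ready(c), ready(e), ready(f)}  (32 atoms)
goal ⊆ F2  ⇒  h_max = 2

2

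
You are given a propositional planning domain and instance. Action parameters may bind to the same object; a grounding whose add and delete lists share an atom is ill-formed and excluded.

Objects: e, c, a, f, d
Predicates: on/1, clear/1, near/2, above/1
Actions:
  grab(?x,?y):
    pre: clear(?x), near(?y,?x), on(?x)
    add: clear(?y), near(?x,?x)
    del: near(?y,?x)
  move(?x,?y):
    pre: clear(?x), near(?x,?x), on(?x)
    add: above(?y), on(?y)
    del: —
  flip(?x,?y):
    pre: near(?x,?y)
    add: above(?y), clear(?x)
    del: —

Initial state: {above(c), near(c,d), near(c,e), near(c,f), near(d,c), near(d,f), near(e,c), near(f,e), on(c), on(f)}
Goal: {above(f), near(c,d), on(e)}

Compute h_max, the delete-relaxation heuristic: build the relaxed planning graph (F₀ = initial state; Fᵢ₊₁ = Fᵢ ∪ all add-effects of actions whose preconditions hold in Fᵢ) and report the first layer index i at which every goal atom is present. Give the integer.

3

F0 = init (10 atoms)
F1 = F0 ∪ {above(d), above(e), above(f), clear(c), clear(d), clear(e), clear(f)}  (17 atoms)
F2 = F1 ∪ {near(c,c), near(f,f)}  (19 atoms)
F3 = F2 ∪ {above(a), on(a), on(d), on(e)}  (23 atoms)
goal ⊆ F3  ⇒  h_max = 3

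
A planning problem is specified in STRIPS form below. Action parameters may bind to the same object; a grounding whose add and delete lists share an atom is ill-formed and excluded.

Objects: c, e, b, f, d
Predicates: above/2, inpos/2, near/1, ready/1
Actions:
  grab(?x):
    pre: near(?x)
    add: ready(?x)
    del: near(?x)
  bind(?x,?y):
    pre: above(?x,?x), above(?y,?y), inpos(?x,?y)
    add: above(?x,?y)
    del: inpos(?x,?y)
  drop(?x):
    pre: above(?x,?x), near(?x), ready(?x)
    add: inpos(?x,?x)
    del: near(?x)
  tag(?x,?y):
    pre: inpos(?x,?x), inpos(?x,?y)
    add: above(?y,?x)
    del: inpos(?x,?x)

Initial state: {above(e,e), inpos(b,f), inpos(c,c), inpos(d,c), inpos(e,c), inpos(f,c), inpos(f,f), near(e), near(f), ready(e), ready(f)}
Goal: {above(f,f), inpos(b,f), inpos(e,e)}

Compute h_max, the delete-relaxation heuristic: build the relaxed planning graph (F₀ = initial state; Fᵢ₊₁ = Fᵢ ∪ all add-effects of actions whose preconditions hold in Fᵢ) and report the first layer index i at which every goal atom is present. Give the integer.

F0 = init (11 atoms)
F1 = F0 ∪ {above(c,c), above(c,f), above(f,f), inpos(e,e)}  (15 atoms)
goal ⊆ F1  ⇒  h_max = 1

1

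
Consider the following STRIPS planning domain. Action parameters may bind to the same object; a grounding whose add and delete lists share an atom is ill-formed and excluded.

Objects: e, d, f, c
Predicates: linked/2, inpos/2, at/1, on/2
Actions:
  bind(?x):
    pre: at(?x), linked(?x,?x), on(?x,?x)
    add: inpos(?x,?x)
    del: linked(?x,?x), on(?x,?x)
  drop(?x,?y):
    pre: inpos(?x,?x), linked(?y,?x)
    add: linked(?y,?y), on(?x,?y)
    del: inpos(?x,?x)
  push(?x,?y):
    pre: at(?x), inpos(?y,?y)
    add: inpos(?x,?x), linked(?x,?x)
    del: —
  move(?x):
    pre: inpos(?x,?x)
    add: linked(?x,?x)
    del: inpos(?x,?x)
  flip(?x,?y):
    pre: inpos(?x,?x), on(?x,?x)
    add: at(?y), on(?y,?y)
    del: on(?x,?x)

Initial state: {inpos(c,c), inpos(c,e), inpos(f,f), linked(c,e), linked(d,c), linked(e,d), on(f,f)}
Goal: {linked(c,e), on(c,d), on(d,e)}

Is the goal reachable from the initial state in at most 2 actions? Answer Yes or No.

No

1. drop(c,d)  →  {inpos(c,e), inpos(f,f), linked(c,e), linked(d,c), linked(d,d), linked(e,d), on(c,d), on(f,f)}
2. flip(f,d)  →  {at(d), inpos(c,e), inpos(f,f), linked(c,e), linked(d,c), linked(d,d), linked(e,d), on(c,d), on(d,d)}
3. bind(d)  →  {at(d), inpos(c,e), inpos(d,d), inpos(f,f), linked(c,e), linked(d,c), linked(e,d), on(c,d)}
4. drop(d,e)  →  {at(d), inpos(c,e), inpos(f,f), linked(c,e), linked(d,c), linked(e,d), linked(e,e), on(c,d), on(d,e)}
optimal plan length = 4; 4 > 2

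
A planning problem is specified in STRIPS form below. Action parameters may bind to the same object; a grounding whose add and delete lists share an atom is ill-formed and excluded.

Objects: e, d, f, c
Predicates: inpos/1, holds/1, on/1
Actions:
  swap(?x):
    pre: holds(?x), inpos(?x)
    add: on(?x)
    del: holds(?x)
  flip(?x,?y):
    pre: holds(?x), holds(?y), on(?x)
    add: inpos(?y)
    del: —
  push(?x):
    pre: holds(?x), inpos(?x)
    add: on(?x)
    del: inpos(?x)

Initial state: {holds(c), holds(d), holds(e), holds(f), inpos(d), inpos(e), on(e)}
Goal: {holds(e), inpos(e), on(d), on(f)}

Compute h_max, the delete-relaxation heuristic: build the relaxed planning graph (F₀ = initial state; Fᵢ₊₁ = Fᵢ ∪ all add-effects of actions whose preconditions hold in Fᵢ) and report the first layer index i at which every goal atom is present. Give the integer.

F0 = init (7 atoms)
F1 = F0 ∪ {inpos(c), inpos(f), on(d)}  (10 atoms)
F2 = F1 ∪ {on(c), on(f)}  (12 atoms)
goal ⊆ F2  ⇒  h_max = 2

2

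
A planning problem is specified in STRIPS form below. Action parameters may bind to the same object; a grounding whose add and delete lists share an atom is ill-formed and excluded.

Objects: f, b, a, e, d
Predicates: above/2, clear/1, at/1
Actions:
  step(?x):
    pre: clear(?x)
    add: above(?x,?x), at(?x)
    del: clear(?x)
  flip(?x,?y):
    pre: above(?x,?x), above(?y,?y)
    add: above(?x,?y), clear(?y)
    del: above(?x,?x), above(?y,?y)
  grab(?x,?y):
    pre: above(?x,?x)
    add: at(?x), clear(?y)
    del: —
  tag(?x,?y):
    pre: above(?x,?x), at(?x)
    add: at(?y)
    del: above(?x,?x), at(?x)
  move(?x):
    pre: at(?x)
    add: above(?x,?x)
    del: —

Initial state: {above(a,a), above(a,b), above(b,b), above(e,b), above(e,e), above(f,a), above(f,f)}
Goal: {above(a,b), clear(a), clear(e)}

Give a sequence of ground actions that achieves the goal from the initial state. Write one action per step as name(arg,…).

flip(f,a); flip(b,e)

1. flip(f,a)  →  {above(a,b), above(b,b), above(e,b), above(e,e), above(f,a), clear(a)}
2. flip(b,e)  →  {above(a,b), above(b,e), above(e,b), above(f,a), clear(a), clear(e)}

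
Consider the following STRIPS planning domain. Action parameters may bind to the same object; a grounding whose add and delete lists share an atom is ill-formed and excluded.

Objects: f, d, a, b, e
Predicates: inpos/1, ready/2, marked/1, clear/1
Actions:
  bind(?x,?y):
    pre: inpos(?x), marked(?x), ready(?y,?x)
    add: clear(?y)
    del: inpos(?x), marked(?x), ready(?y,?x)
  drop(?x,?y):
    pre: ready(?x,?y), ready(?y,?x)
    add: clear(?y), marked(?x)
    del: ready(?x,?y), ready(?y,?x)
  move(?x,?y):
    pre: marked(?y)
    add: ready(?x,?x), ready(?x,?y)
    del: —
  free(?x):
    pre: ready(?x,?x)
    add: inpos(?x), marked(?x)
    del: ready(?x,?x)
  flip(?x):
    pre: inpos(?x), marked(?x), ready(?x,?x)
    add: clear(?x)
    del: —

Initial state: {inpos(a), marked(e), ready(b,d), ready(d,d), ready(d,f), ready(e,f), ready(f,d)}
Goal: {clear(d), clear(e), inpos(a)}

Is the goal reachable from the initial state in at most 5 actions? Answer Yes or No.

1. drop(f,d)  →  {clear(d), inpos(a), marked(e), marked(f), ready(b,d), ready(d,d), ready(e,f)}
2. move(f,e)  →  {clear(d), inpos(a), marked(e), marked(f), ready(b,d), ready(d,d), ready(e,f), ready(f,e), ready(f,f)}
3. drop(f,e)  →  {clear(d), clear(e), inpos(a), marked(e), marked(f), ready(b,d), ready(d,d), ready(f,f)}
optimal plan length = 3; 3 ≤ 5

Yes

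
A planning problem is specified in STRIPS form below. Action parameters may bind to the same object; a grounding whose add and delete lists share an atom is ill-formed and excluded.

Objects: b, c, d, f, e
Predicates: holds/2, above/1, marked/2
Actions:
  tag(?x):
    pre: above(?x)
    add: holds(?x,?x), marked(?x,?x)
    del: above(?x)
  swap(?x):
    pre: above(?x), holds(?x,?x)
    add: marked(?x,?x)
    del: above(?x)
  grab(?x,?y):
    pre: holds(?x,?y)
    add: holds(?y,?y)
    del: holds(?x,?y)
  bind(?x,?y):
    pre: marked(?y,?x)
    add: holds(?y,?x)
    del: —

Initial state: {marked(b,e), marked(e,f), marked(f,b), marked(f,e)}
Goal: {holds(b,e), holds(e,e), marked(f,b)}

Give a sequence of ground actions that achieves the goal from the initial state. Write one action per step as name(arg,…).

bind(e,b); grab(b,e); bind(e,b)

1. bind(e,b)  →  {holds(b,e), marked(b,e), marked(e,f), marked(f,b), marked(f,e)}
2. grab(b,e)  →  {holds(e,e), marked(b,e), marked(e,f), marked(f,b), marked(f,e)}
3. bind(e,b)  →  {holds(b,e), holds(e,e), marked(b,e), marked(e,f), marked(f,b), marked(f,e)}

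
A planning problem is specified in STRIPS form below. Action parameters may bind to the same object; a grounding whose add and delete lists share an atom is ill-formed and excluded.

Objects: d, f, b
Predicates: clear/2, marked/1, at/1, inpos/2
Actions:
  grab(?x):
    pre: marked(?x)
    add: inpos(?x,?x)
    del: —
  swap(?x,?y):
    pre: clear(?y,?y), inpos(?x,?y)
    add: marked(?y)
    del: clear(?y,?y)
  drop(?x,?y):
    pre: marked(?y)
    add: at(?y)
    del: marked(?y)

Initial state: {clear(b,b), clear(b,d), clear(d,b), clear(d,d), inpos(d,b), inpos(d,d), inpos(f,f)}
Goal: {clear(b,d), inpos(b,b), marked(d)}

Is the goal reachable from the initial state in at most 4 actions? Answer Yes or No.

Yes

1. swap(d,d)  →  {clear(b,b), clear(b,d), clear(d,b), inpos(d,b), inpos(d,d), inpos(f,f), marked(d)}
2. swap(d,b)  →  {clear(b,d), clear(d,b), inpos(d,b), inpos(d,d), inpos(f,f), marked(b), marked(d)}
3. grab(b)  →  {clear(b,d), clear(d,b), inpos(b,b), inpos(d,b), inpos(d,d), inpos(f,f), marked(b), marked(d)}
optimal plan length = 3; 3 ≤ 4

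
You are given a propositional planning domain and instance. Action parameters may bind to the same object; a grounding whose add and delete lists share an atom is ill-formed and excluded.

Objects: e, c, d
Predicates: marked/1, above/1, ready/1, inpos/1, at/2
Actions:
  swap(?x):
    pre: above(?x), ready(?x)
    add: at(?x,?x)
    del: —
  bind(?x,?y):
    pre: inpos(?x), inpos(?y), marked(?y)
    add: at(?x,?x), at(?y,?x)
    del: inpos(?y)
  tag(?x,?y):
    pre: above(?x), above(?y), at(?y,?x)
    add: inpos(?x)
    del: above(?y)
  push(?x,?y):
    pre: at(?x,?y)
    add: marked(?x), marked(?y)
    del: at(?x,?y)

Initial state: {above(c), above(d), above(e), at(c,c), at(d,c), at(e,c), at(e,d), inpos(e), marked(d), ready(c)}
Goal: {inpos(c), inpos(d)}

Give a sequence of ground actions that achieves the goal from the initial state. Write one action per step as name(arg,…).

tag(c,c); tag(d,e)

1. tag(c,c)  →  {above(d), above(e), at(c,c), at(d,c), at(e,c), at(e,d), inpos(c), inpos(e), marked(d), ready(c)}
2. tag(d,e)  →  {above(d), at(c,c), at(d,c), at(e,c), at(e,d), inpos(c), inpos(d), inpos(e), marked(d), ready(c)}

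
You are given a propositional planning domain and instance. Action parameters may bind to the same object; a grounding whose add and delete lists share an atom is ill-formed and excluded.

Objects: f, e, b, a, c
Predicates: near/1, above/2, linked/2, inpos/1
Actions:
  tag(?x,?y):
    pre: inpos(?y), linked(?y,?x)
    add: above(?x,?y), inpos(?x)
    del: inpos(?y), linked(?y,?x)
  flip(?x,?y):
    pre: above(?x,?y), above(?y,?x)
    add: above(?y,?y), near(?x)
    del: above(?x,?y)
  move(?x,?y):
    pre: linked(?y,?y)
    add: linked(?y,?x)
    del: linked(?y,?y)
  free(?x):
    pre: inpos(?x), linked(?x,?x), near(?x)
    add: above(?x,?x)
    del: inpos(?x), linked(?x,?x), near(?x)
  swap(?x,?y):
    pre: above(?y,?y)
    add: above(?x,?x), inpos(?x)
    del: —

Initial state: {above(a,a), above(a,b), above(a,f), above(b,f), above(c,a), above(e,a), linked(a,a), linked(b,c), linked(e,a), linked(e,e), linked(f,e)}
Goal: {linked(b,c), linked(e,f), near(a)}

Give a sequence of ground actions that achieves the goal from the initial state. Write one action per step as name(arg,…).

1. move(f,e)  →  {above(a,a), above(a,b), above(a,f), above(b,f), above(c,a), above(e,a), linked(a,a), linked(b,c), linked(e,a), linked(e,f), linked(f,e)}
2. swap(e,a)  →  {above(a,a), above(a,b), above(a,f), above(b,f), above(c,a), above(e,a), above(e,e), inpos(e), linked(a,a), linked(b,c), linked(e,a), linked(e,f), linked(f,e)}
3. tag(a,e)  →  {above(a,a), above(a,b), above(a,e), above(a,f), above(b,f), above(c,a), above(e,a), above(e,e), inpos(a), linked(a,a), linked(b,c), linked(e,f), linked(f,e)}
4. flip(a,e)  →  {above(a,a), above(a,b), above(a,f), above(b,f), above(c,a), above(e,a), above(e,e), inpos(a), linked(a,a), linked(b,c), linked(e,f), linked(f,e), near(a)}

move(f,e); swap(e,a); tag(a,e); flip(a,e)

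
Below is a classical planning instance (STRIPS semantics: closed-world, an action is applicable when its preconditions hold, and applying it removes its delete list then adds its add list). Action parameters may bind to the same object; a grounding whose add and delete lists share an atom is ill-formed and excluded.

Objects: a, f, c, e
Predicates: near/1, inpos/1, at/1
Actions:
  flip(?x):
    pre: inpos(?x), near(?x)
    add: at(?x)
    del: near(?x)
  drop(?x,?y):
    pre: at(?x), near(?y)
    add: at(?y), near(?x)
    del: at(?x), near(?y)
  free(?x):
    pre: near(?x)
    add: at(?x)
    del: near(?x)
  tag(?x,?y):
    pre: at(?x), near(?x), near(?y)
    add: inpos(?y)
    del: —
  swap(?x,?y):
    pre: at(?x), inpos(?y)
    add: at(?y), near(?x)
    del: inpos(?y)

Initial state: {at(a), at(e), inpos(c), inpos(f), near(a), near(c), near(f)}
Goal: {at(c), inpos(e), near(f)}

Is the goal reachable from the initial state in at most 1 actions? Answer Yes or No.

1. drop(e,c)  →  {at(a), at(c), inpos(c), inpos(f), near(a), near(e), near(f)}
2. tag(a,e)  →  {at(a), at(c), inpos(c), inpos(e), inpos(f), near(a), near(e), near(f)}
optimal plan length = 2; 2 > 1

No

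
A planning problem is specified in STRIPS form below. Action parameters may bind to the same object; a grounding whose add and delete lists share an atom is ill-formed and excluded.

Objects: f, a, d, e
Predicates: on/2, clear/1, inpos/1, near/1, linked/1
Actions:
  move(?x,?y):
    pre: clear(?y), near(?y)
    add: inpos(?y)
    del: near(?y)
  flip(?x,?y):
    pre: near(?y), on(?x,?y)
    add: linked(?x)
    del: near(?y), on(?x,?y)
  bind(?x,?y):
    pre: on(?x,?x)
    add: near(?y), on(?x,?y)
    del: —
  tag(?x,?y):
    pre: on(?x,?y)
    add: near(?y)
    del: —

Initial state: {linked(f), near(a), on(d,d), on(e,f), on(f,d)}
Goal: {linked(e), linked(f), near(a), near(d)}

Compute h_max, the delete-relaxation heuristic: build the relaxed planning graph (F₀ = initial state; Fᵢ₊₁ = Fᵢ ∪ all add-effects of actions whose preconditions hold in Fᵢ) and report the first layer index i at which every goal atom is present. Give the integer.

2

F0 = init (5 atoms)
F1 = F0 ∪ {near(d), near(e), near(f), on(d,a), on(d,e), on(d,f)}  (11 atoms)
F2 = F1 ∪ {linked(d), linked(e)}  (13 atoms)
goal ⊆ F2  ⇒  h_max = 2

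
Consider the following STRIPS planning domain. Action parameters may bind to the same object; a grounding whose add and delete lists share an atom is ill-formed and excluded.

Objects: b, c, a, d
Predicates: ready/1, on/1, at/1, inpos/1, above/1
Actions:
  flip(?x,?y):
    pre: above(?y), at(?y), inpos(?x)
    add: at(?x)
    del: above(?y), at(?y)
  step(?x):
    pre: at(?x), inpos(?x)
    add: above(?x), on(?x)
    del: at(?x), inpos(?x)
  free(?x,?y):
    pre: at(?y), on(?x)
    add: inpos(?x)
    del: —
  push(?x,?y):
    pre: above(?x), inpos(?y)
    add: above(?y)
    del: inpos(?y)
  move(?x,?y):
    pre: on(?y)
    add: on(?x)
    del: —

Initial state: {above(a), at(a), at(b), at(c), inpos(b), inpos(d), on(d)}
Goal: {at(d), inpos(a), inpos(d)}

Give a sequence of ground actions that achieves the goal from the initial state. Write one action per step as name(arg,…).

flip(d,a); move(a,d); free(a,b)

1. flip(d,a)  →  {at(b), at(c), at(d), inpos(b), inpos(d), on(d)}
2. move(a,d)  →  {at(b), at(c), at(d), inpos(b), inpos(d), on(a), on(d)}
3. free(a,b)  →  {at(b), at(c), at(d), inpos(a), inpos(b), inpos(d), on(a), on(d)}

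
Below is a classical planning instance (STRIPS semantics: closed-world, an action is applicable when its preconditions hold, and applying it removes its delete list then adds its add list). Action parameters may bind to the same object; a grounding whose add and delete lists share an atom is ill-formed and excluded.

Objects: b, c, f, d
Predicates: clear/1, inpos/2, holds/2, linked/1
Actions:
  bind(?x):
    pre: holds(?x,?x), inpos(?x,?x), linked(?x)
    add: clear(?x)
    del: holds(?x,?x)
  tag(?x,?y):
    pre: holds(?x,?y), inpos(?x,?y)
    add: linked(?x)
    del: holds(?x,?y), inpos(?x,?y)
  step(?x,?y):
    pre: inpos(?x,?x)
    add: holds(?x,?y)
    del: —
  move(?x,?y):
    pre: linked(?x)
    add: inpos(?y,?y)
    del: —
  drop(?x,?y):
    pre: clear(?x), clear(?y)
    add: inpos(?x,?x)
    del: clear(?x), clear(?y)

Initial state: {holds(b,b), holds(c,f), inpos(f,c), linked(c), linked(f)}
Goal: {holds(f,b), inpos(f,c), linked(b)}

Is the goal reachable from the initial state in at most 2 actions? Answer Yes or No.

1. move(c,b)  →  {holds(b,b), holds(c,f), inpos(b,b), inpos(f,c), linked(c), linked(f)}
2. tag(b,b)  →  {holds(c,f), inpos(f,c), linked(b), linked(c), linked(f)}
3. move(b,f)  →  {holds(c,f), inpos(f,c), inpos(f,f), linked(b), linked(c), linked(f)}
4. step(f,b)  →  {holds(c,f), holds(f,b), inpos(f,c), inpos(f,f), linked(b), linked(c), linked(f)}
optimal plan length = 4; 4 > 2

No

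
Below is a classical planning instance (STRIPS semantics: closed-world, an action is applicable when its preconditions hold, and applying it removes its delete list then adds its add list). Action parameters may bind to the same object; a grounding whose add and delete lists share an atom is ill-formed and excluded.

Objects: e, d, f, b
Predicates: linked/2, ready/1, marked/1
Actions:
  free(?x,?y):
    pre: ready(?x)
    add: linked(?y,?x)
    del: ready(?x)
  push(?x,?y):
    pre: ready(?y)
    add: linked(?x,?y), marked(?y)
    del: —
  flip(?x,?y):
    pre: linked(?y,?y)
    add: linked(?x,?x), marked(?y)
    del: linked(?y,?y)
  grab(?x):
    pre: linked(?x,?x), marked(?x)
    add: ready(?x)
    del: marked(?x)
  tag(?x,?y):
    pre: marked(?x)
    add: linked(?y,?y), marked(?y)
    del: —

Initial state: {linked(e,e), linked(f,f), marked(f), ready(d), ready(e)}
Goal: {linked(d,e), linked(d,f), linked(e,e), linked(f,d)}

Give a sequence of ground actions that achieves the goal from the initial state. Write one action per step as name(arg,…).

1. free(e,d)  →  {linked(d,e), linked(e,e), linked(f,f), marked(f), ready(d)}
2. free(d,f)  →  {linked(d,e), linked(e,e), linked(f,d), linked(f,f), marked(f)}
3. grab(f)  →  {linked(d,e), linked(e,e), linked(f,d), linked(f,f), ready(f)}
4. free(f,d)  →  {linked(d,e), linked(d,f), linked(e,e), linked(f,d), linked(f,f)}

free(e,d); free(d,f); grab(f); free(f,d)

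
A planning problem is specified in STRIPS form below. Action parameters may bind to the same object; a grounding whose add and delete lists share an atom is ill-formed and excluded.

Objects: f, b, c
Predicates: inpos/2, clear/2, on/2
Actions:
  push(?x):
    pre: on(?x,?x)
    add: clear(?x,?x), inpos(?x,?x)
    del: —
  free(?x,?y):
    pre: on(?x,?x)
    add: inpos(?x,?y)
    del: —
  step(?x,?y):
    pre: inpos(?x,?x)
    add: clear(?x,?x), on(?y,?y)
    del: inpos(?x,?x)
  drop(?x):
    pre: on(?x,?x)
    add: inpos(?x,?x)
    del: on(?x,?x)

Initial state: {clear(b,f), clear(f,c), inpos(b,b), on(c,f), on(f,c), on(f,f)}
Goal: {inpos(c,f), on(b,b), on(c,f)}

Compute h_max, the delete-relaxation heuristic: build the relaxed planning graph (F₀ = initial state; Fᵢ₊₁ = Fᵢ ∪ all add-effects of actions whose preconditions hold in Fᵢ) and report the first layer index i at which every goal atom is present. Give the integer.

2

F0 = init (6 atoms)
F1 = F0 ∪ {clear(b,b), clear(f,f), inpos(f,b), inpos(f,c), inpos(f,f), on(b,b), on(c,c)}  (13 atoms)
F2 = F1 ∪ {clear(c,c), inpos(b,c), inpos(b,f), inpos(c,b), inpos(c,c), inpos(c,f)}  (19 atoms)
goal ⊆ F2  ⇒  h_max = 2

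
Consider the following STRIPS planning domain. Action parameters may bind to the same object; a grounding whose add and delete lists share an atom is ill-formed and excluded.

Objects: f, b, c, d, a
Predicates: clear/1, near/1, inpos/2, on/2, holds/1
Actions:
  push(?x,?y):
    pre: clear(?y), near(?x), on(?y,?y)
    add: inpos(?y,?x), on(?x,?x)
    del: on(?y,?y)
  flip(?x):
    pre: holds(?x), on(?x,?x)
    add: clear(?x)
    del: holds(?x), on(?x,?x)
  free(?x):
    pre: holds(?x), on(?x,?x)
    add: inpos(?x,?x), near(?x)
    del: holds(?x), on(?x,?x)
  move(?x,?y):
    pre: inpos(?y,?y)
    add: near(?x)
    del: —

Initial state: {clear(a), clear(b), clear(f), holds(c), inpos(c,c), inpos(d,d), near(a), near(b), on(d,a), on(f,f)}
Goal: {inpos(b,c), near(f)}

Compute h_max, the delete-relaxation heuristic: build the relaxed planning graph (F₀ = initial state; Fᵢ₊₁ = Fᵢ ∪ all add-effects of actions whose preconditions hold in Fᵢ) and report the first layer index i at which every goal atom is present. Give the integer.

F0 = init (10 atoms)
F1 = F0 ∪ {inpos(f,a), inpos(f,b), near(c), near(d), near(f), on(a,a), on(b,b)}  (17 atoms)
F2 = F1 ∪ {inpos(a,b), inpos(a,c), inpos(a,d), inpos(a,f), inpos(b,a), inpos(b,c), inpos(b,d), inpos(b,f), inpos(f,c), inpos(f,d), on(c,c), on(d,d)}  (29 atoms)
goal ⊆ F2  ⇒  h_max = 2

2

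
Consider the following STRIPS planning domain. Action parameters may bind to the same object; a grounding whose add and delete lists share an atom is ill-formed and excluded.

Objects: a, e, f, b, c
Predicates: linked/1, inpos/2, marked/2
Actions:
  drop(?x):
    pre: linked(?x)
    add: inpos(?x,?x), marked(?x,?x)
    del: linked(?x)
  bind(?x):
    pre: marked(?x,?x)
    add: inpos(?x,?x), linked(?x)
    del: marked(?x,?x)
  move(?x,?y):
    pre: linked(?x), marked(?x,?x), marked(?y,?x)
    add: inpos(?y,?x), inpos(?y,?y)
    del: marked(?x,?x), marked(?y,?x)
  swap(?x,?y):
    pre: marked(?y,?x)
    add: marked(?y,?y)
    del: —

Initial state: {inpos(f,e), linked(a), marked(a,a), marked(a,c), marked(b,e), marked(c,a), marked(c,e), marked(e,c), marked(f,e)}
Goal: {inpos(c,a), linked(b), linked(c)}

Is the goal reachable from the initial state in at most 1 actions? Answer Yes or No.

No

1. move(a,c)  →  {inpos(c,a), inpos(c,c), inpos(f,e), linked(a), marked(a,c), marked(b,e), marked(c,e), marked(e,c), marked(f,e)}
2. swap(e,b)  →  {inpos(c,a), inpos(c,c), inpos(f,e), linked(a), marked(a,c), marked(b,b), marked(b,e), marked(c,e), marked(e,c), marked(f,e)}
3. bind(b)  →  {inpos(b,b), inpos(c,a), inpos(c,c), inpos(f,e), linked(a), linked(b), marked(a,c), marked(b,e), marked(c,e), marked(e,c), marked(f,e)}
4. swap(e,c)  →  {inpos(b,b), inpos(c,a), inpos(c,c), inpos(f,e), linked(a), linked(b), marked(a,c), marked(b,e), marked(c,c), marked(c,e), marked(e,c), marked(f,e)}
5. bind(c)  →  {inpos(b,b), inpos(c,a), inpos(c,c), inpos(f,e), linked(a), linked(b), linked(c), marked(a,c), marked(b,e), marked(c,e), marked(e,c), marked(f,e)}
optimal plan length = 5; 5 > 1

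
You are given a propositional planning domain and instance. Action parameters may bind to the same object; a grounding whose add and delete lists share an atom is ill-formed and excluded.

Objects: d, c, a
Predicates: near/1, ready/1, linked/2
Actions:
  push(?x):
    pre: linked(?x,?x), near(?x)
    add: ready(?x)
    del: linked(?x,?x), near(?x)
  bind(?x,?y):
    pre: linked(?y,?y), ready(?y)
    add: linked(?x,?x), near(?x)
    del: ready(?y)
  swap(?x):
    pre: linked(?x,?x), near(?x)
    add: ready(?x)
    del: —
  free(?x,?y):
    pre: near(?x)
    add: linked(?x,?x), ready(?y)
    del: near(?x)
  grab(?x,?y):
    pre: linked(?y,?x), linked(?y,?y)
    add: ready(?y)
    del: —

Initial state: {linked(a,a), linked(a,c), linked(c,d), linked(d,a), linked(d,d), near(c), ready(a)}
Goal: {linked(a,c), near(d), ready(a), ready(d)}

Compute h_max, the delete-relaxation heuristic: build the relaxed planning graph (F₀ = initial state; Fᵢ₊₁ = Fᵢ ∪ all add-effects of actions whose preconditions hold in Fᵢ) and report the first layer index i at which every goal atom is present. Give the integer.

F0 = init (7 atoms)
F1 = F0 ∪ {linked(c,c), near(a), near(d), ready(c), ready(d)}  (12 atoms)
goal ⊆ F1  ⇒  h_max = 1

1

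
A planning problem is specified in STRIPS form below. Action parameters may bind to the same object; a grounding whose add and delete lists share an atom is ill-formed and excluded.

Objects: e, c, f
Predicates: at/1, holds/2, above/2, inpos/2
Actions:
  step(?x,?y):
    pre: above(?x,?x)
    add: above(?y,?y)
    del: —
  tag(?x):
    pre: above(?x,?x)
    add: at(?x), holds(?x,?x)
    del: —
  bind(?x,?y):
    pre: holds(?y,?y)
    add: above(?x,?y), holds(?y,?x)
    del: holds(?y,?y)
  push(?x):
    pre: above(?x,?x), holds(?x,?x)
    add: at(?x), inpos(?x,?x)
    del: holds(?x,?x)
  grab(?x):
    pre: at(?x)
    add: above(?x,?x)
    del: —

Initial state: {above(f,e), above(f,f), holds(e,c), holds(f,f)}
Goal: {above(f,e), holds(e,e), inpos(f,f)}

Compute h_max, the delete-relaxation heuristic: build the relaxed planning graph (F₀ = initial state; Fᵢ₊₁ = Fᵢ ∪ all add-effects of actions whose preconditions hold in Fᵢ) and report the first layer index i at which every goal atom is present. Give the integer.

F0 = init (4 atoms)
F1 = F0 ∪ {above(c,c), above(c,f), above(e,e), above(e,f), at(f), holds(f,c), holds(f,e), inpos(f,f)}  (12 atoms)
F2 = F1 ∪ {at(c), at(e), holds(c,c), holds(e,e)}  (16 atoms)
goal ⊆ F2  ⇒  h_max = 2

2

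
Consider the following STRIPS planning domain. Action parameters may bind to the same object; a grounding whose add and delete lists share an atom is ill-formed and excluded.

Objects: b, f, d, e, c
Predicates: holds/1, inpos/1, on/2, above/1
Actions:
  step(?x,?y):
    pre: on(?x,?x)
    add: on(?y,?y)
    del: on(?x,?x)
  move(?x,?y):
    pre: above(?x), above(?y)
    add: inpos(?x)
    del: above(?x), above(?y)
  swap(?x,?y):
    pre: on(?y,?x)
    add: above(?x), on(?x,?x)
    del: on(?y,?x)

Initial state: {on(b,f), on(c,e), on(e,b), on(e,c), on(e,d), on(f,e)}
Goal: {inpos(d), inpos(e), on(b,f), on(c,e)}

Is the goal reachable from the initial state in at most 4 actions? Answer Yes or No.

1. swap(d,e)  →  {above(d), on(b,f), on(c,e), on(d,d), on(e,b), on(e,c), on(f,e)}
2. move(d,d)  →  {inpos(d), on(b,f), on(c,e), on(d,d), on(e,b), on(e,c), on(f,e)}
3. swap(e,f)  →  {above(e), inpos(d), on(b,f), on(c,e), on(d,d), on(e,b), on(e,c), on(e,e)}
4. move(e,e)  →  {inpos(d), inpos(e), on(b,f), on(c,e), on(d,d), on(e,b), on(e,c), on(e,e)}
optimal plan length = 4; 4 ≤ 4

Yes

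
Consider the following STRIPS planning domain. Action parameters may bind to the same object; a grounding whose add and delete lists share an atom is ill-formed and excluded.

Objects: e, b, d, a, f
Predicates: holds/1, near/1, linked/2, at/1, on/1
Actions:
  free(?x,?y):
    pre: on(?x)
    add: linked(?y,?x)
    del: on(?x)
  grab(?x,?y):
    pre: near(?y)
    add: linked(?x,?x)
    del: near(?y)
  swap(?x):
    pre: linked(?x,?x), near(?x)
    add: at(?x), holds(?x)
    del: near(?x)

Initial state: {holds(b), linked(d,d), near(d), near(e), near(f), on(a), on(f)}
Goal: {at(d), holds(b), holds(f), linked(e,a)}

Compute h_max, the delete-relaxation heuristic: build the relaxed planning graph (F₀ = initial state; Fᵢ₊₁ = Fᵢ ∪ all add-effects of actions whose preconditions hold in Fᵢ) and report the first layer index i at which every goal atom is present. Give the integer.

2

F0 = init (7 atoms)
F1 = F0 ∪ {at(d), holds(d), linked(a,a), linked(a,f), linked(b,a), linked(b,b), linked(b,f), linked(d,a), linked(d,f), linked(e,a), linked(e,e), linked(e,f), linked(f,a), linked(f,f)}  (21 atoms)
F2 = F1 ∪ {at(e), at(f), holds(e), holds(f)}  (25 atoms)
goal ⊆ F2  ⇒  h_max = 2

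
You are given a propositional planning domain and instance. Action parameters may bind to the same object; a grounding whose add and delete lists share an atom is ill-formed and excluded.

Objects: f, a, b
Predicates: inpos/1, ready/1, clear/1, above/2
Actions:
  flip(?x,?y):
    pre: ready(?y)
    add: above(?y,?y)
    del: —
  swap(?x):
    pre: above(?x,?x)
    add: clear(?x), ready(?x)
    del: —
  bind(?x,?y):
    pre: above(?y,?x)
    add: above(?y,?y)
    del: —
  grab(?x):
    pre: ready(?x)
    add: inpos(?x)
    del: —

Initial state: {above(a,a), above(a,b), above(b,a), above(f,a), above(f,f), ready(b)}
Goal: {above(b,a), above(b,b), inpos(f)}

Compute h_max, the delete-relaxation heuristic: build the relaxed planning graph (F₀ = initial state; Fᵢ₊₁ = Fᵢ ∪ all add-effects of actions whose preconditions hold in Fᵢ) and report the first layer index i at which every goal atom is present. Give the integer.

2

F0 = init (6 atoms)
F1 = F0 ∪ {above(b,b), clear(a), clear(f), inpos(b), ready(a), ready(f)}  (12 atoms)
F2 = F1 ∪ {clear(b), inpos(a), inpos(f)}  (15 atoms)
goal ⊆ F2  ⇒  h_max = 2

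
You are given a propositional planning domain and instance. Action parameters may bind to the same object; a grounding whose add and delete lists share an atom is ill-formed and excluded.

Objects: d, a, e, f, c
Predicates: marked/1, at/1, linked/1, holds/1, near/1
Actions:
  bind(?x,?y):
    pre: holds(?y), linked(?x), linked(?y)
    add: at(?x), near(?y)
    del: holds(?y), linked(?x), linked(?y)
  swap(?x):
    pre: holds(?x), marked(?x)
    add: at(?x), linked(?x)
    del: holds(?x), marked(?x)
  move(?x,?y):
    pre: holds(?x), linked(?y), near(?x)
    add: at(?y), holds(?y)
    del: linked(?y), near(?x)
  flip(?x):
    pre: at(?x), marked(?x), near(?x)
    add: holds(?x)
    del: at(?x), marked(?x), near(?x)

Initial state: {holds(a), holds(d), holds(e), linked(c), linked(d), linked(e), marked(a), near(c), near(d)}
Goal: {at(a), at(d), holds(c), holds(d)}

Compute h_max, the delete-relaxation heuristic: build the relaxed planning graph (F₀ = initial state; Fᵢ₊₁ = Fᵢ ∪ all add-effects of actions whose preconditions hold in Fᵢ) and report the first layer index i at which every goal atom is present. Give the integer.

1

F0 = init (9 atoms)
F1 = F0 ∪ {at(a), at(c), at(d), at(e), holds(c), linked(a), near(e)}  (16 atoms)
goal ⊆ F1  ⇒  h_max = 1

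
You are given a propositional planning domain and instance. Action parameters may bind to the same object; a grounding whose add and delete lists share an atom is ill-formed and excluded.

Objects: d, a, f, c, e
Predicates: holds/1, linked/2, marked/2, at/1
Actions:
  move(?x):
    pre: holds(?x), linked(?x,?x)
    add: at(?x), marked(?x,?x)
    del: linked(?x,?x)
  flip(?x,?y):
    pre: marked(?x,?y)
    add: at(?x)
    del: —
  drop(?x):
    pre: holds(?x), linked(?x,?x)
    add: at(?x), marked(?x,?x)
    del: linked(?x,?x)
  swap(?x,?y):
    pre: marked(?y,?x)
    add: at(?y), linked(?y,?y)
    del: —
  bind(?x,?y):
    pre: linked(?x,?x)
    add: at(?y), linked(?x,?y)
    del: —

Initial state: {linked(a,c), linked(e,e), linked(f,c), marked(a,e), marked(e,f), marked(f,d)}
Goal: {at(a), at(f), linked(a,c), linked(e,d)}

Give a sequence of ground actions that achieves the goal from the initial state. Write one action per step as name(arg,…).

flip(a,e); flip(f,d); bind(e,d)

1. flip(a,e)  →  {at(a), linked(a,c), linked(e,e), linked(f,c), marked(a,e), marked(e,f), marked(f,d)}
2. flip(f,d)  →  {at(a), at(f), linked(a,c), linked(e,e), linked(f,c), marked(a,e), marked(e,f), marked(f,d)}
3. bind(e,d)  →  {at(a), at(d), at(f), linked(a,c), linked(e,d), linked(e,e), linked(f,c), marked(a,e), marked(e,f), marked(f,d)}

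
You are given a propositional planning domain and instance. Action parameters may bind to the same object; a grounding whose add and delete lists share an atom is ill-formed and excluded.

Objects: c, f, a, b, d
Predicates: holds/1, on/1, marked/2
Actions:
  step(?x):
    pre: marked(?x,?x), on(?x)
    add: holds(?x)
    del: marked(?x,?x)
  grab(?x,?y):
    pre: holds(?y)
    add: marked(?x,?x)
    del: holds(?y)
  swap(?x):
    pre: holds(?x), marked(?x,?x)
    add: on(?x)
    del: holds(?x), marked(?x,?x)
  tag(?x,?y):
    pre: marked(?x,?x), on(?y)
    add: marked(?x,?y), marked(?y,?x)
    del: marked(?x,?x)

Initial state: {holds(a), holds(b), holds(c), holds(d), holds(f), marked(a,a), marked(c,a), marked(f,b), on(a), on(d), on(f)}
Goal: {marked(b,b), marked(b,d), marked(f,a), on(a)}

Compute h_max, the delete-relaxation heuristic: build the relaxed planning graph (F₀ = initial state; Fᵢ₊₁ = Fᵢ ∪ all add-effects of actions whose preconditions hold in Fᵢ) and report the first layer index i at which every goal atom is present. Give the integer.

F0 = init (11 atoms)
F1 = F0 ∪ {marked(a,d), marked(a,f), marked(b,b), marked(c,c), marked(d,a), marked(d,d), marked(f,a), marked(f,f)}  (19 atoms)
F2 = F1 ∪ {marked(a,b), marked(a,c), marked(b,a), marked(b,d), marked(b,f), marked(c,d), marked(c,f), marked(d,b), marked(d,c), marked(d,f), marked(f,c), marked(f,d), on(b), on(c)}  (33 atoms)
goal ⊆ F2  ⇒  h_max = 2

2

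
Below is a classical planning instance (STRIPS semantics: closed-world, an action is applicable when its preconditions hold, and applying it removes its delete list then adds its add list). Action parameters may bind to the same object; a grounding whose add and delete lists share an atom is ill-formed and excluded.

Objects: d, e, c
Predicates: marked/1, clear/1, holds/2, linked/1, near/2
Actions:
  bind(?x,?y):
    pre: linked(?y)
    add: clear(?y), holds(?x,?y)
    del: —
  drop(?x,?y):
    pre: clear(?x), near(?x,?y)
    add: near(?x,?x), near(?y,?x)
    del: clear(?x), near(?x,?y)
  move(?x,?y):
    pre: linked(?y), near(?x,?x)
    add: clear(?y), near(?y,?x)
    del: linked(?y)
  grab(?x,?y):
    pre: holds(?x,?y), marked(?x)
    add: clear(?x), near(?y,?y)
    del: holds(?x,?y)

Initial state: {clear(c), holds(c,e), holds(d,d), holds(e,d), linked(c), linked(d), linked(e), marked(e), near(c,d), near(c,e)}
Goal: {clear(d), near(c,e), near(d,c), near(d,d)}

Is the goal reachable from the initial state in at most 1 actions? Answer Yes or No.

No

1. bind(d,d)  →  {clear(c), clear(d), holds(c,e), holds(d,d), holds(e,d), linked(c), linked(d), linked(e), marked(e), near(c,d), near(c,e)}
2. drop(c,d)  →  {clear(d), holds(c,e), holds(d,d), holds(e,d), linked(c), linked(d), linked(e), marked(e), near(c,c), near(c,e), near(d,c)}
3. grab(e,d)  →  {clear(d), clear(e), holds(c,e), holds(d,d), linked(c), linked(d), linked(e), marked(e), near(c,c), near(c,e), near(d,c), near(d,d)}
optimal plan length = 3; 3 > 1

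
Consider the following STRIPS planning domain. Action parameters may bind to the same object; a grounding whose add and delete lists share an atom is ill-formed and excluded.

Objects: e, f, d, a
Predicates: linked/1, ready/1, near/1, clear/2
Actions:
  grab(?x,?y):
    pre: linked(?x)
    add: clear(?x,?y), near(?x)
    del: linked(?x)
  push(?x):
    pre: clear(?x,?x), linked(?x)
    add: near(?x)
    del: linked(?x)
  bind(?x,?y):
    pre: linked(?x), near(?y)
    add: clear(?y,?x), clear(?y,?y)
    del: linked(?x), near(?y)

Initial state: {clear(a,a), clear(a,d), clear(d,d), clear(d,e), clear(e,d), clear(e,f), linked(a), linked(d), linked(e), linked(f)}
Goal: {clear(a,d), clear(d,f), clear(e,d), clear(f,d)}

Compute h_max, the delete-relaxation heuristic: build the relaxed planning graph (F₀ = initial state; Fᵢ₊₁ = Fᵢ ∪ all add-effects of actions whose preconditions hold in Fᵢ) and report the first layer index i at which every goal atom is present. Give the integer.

1

F0 = init (10 atoms)
F1 = F0 ∪ {clear(a,e), clear(a,f), clear(d,a), clear(d,f), clear(e,a), clear(e,e), clear(f,a), clear(f,d), clear(f,e), clear(f,f), near(a), near(d), near(e), near(f)}  (24 atoms)
goal ⊆ F1  ⇒  h_max = 1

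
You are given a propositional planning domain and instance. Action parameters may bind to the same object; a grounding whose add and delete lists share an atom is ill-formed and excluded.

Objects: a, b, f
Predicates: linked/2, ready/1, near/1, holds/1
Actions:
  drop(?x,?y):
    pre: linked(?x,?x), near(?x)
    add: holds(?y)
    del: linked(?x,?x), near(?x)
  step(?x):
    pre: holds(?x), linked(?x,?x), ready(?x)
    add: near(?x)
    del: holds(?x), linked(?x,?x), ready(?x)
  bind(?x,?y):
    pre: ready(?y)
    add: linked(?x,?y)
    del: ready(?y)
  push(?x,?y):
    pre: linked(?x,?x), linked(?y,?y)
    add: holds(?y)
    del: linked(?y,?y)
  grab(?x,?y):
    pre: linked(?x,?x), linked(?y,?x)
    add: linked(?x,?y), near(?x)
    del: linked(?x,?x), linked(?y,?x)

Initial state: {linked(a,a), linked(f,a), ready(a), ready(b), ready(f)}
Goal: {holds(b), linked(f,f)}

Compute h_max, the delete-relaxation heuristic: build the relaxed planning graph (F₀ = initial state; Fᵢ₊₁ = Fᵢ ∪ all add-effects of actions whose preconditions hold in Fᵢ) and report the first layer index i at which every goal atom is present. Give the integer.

F0 = init (5 atoms)
F1 = F0 ∪ {holds(a), linked(a,b), linked(a,f), linked(b,a), linked(b,b), linked(b,f), linked(f,b), linked(f,f), near(a)}  (14 atoms)
F2 = F1 ∪ {holds(b), holds(f), near(b), near(f)}  (18 atoms)
goal ⊆ F2  ⇒  h_max = 2

2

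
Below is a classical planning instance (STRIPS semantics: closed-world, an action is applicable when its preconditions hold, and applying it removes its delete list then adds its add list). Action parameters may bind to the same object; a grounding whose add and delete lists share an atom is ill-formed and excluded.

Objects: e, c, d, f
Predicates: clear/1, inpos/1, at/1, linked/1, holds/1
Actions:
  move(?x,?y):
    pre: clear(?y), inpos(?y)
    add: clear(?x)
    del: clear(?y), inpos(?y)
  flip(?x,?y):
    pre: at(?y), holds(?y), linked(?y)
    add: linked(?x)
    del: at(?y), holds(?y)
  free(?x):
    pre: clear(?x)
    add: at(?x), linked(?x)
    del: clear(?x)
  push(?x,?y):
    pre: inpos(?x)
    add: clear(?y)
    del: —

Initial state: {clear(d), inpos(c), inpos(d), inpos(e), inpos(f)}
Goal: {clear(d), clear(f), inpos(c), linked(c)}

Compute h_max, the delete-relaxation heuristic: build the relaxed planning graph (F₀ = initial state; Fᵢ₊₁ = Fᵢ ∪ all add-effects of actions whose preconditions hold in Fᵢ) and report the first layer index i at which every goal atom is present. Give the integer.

F0 = init (5 atoms)
F1 = F0 ∪ {at(d), clear(c), clear(e), clear(f), linked(d)}  (10 atoms)
F2 = F1 ∪ {at(c), at(e), at(f), linked(c), linked(e), linked(f)}  (16 atoms)
goal ⊆ F2  ⇒  h_max = 2

2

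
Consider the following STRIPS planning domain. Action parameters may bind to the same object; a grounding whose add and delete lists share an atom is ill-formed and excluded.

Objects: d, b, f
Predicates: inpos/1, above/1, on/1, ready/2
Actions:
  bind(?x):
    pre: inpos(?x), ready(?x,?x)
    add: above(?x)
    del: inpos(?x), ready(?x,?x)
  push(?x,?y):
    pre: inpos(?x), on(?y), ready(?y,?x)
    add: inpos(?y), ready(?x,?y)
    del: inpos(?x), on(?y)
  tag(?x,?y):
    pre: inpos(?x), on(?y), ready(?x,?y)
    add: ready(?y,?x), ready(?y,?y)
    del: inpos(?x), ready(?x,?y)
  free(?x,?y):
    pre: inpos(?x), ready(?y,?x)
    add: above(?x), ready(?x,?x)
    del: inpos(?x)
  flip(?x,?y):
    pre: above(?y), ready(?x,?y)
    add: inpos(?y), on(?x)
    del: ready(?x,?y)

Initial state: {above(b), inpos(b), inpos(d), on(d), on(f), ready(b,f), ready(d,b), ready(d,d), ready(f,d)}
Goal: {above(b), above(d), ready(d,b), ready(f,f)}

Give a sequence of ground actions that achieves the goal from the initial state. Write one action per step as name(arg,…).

1. bind(d)  →  {above(b), above(d), inpos(b), on(d), on(f), ready(b,f), ready(d,b), ready(f,d)}
2. tag(b,f)  →  {above(b), above(d), on(d), on(f), ready(d,b), ready(f,b), ready(f,d), ready(f,f)}

bind(d); tag(b,f)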